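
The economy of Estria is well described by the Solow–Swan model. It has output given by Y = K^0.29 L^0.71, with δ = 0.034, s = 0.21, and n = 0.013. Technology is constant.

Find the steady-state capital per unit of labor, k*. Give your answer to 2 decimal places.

At the steady state, Δk = 0, so s·k^α = (n + δ)·k.
Dividing both sides by k: k^(1−α) = s / (n + δ).
k^0.71 = 0.21 / (0.013 + 0.034) = 0.21 / 0.047 = 4.4681
k* = 4.4681^(1/0.71) ≈ 8.2350

k* ≈ 8.24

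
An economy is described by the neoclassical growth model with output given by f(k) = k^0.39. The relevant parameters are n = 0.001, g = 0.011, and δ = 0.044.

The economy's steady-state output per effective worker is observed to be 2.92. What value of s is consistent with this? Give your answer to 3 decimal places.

In steady state, investment equals break-even investment: s·k^α = (n + g + δ)·k.
Since y* = [s/(n + g + δ)]^(α/(1−α)), we have s/(n + g + δ) = (y*)^((1−α)/α) = 2.92^1.5641 = 5.3445.
Therefore s = 5.3445 × (n + g + δ) = 5.3445 × 0.056 = 0.2993.

s ≈ 0.299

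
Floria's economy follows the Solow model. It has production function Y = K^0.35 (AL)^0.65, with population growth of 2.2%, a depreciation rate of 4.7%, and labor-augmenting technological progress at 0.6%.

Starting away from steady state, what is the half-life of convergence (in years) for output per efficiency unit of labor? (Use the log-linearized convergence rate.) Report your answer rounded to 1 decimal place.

Near the steady state the convergence rate is λ = (1 − α)(n + g + δ).
λ = (1 − 0.35) × 0.075 = 0.65 × 0.075 = 0.04875
Half-life = ln 2 / λ = 0.6931 / 0.04875 ≈ 14.22 years

half-life ≈ 14.2 years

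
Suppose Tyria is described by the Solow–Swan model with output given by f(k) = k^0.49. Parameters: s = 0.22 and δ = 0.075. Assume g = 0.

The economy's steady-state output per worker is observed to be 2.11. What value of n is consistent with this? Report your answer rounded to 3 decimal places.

Steady state requires s·f(k) = (n + δ)·k, i.e. s·k^α = (n + δ)·k.
Since y* = [s/(n + δ)]^(α/(1−α)), we have s/(n + δ) = (y*)^((1−α)/α) = 2.11^1.0408 = 2.1753.
Therefore n + δ = s / 2.1753 = 0.22 / 2.1753 = 0.1011, so n = 0.1011 − 0.075 = 0.0261.

n ≈ 0.026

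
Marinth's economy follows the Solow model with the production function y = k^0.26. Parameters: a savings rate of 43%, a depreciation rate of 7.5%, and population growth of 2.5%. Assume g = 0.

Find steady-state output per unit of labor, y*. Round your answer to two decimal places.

At the steady state, Δk = 0, so s·k^α = (n + δ)·k.
Dividing both sides by k: k^(1−α) = s / (n + δ).
k^0.74 = 0.43 / (0.025 + 0.075) = 0.43 / 0.100 = 4.3000
k* = 4.3000^(1/0.74) ≈ 7.1786
y* = (k*)^α = 7.1786^0.26 ≈ 1.6694

y* ≈ 1.67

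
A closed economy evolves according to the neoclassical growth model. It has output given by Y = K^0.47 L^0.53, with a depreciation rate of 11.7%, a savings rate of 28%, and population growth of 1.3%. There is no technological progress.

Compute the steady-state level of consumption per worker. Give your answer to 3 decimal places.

At the steady state, Δk = 0, so s·k^α = (n + δ)·k.
Dividing both sides by k: k^(1−α) = s / (n + δ).
k^0.53 = 0.28 / (0.013 + 0.117) = 0.28 / 0.130 = 2.1538
k* = 2.1538^(1/0.53) ≈ 4.2529
y* = (k*)^α = 4.2529^0.47 ≈ 1.9746
c* = (1 − s)·y* = (1 − 0.28) × 1.9746 ≈ 1.4217

c* ≈ 1.422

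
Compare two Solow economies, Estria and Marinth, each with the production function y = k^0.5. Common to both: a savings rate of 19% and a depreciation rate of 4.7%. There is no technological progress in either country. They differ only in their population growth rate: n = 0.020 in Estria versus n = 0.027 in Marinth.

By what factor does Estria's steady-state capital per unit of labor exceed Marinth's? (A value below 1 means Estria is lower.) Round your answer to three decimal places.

k*_E / k*_M ≈ 1.220

Steady-state k* = [s/(n + δ)]^(1/(1−α)), so the ratio is [ (s_E/(n + δ)_E) / (s_M/(n + δ)_M) ]^2.
s_E/(n + δ)_E = 0.19/0.067 = 2.8358; s_M/(n + δ)_M = 0.19/0.074 = 2.5676.
Ratio = (2.8358/2.5676)^2 = 1.1045^2 ≈ 1.2199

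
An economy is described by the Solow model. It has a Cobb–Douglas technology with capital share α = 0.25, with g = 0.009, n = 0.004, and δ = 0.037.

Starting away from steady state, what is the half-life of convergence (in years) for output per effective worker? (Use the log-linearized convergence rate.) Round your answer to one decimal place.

Near the steady state the convergence rate is λ = (1 − α)(n + g + δ).
λ = (1 − 0.25) × 0.050 = 0.75 × 0.050 = 0.0375
Half-life = ln 2 / λ = 0.6931 / 0.0375 ≈ 18.48 years

t_½ ≈ 18.5 years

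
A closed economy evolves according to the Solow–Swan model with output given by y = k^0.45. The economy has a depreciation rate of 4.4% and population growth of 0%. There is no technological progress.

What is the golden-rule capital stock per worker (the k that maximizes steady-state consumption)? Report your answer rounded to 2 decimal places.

The golden rule sets f'(k) = n + δ, i.e. α·k^(α−1) = n + δ.
So k^(1−α) = α / (n + δ) = 0.45 / 0.044 = 10.2273.
k_gold = 10.2273^(1/0.55) ≈ 68.5376

k_gold ≈ 68.54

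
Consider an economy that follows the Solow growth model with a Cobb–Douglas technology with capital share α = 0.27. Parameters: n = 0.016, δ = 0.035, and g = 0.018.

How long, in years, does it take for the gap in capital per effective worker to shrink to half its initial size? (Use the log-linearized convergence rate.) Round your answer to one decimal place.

Near the steady state the convergence rate is λ = (1 − α)(n + g + δ).
λ = (1 − 0.27) × 0.069 = 0.73 × 0.069 = 0.05037
Half-life = ln 2 / λ = 0.6931 / 0.05037 ≈ 13.76 years

half-life ≈ 13.8 years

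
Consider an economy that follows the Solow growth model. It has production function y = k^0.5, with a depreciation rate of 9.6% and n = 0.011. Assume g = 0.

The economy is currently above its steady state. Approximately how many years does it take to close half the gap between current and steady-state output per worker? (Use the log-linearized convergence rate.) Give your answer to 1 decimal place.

t_½ ≈ 13.0 years

Near the steady state the convergence rate is λ = (1 − α)(n + δ).
λ = (1 − 0.5) × 0.107 = 0.5 × 0.107 = 0.0535
Half-life = ln 2 / λ = 0.6931 / 0.0535 ≈ 12.96 years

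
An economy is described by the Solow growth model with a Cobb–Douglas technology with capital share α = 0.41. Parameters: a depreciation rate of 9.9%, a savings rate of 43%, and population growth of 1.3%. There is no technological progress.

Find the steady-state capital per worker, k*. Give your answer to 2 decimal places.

k* = 9.78

At the steady state, Δk = 0, so s·k^α = (n + δ)·k.
Dividing both sides by k: k^(1−α) = s / (n + δ).
k^0.59 = 0.43 / (0.013 + 0.099) = 0.43 / 0.112 = 3.8393
k* = 3.8393^(1/0.59) ≈ 9.7782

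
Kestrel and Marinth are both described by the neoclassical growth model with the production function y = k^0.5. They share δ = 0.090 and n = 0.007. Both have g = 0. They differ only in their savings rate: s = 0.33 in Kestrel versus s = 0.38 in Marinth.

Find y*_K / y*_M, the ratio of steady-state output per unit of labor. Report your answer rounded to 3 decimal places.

Steady-state y* = [s/(n + δ)]^(α/(1−α)), so the ratio is [ (s_K/(n + δ)_K) / (s_M/(n + δ)_M) ]^1.
s_K/(n + δ)_K = 0.33/0.097 = 3.4021; s_M/(n + δ)_M = 0.38/0.097 = 3.9175.
Ratio = (3.4021/3.9175)^1 = 0.8684^1 ≈ 0.8684

ratio ≈ 0.868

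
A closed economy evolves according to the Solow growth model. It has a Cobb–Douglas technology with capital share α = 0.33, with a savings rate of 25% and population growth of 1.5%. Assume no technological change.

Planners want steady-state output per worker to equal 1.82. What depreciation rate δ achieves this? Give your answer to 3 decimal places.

At the steady state, Δk = 0, so s·k^α = (n + δ)·k.
Since y* = [s/(n + δ)]^(α/(1−α)), we have s/(n + δ) = (y*)^((1−α)/α) = 1.82^2.0303 = 3.3731.
Therefore n + δ = s / 3.3731 = 0.25 / 3.3731 = 0.0741, so δ = 0.0741 − 0.015 = 0.0591.

δ ≈ 0.059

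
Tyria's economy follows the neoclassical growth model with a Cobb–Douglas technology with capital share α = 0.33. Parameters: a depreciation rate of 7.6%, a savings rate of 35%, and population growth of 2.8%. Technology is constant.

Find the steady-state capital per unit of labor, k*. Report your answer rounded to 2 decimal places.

k* ≈ 6.12

At the steady state, Δk = 0, so s·k^α = (n + δ)·k.
Dividing both sides by k: k^(1−α) = s / (n + δ).
k^0.67 = 0.35 / (0.028 + 0.076) = 0.35 / 0.104 = 3.3654
k* = 3.3654^(1/0.67) ≈ 6.1182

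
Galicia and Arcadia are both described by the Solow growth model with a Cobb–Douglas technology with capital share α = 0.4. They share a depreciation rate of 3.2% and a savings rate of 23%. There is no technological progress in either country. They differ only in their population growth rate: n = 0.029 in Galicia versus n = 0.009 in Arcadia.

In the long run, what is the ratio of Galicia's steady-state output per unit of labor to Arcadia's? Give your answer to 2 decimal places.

ratio ≈ 0.77

Steady-state y* = [s/(n + δ)]^(α/(1−α)), so the ratio is [ (s_G/(n + δ)_G) / (s_A/(n + δ)_A) ]^0.6667.
s_G/(n + δ)_G = 0.23/0.061 = 3.7705; s_A/(n + δ)_A = 0.23/0.041 = 5.6098.
Ratio = (3.7705/5.6098)^0.6667 = 0.6721^0.6667 ≈ 0.7673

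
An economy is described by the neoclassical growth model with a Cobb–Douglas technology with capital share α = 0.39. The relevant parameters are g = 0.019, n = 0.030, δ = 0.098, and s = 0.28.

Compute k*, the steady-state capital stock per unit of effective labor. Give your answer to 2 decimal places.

k* ≈ 2.88

Steady state requires s·f(k) = (n + g + δ)·k, i.e. s·k^α = (n + g + δ)·k.
Rearranging, k^(1−α) = s / (n + g + δ).
k^0.61 = 0.28 / (0.030 + 0.019 + 0.098) = 0.28 / 0.147 = 1.9048
k* = 1.9048^(1/0.61) ≈ 2.8759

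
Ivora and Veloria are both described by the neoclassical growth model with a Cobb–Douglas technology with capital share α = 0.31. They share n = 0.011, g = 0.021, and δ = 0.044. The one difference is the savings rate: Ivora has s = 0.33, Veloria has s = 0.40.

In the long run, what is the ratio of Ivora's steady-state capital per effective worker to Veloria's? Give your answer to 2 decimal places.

ratio ≈ 0.76

Steady-state k* = [s/(n + g + δ)]^(1/(1−α)), so the ratio is [ (s_I/(n + g + δ)_I) / (s_V/(n + g + δ)_V) ]^1.4493.
s_I/(n + g + δ)_I = 0.33/0.076 = 4.3421; s_V/(n + g + δ)_V = 0.40/0.076 = 5.2632.
Ratio = (4.3421/5.2632)^1.4493 = 0.8250^1.4493 ≈ 0.7567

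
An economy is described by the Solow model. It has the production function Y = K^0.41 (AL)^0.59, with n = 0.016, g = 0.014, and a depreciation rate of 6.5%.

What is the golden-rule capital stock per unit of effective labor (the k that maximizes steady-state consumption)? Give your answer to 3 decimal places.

The golden rule sets f'(k) = n + g + δ, i.e. α·k^(α−1) = n + g + δ.
So k^(1−α) = α / (n + g + δ) = 0.41 / 0.095 = 4.3158.
k_gold = 4.3158^(1/0.59) ≈ 11.9227

k_gold ≈ 11.923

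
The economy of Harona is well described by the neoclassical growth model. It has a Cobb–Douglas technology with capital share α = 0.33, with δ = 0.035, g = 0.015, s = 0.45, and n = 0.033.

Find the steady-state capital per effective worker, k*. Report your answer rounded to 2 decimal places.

k* = 12.47

In steady state, investment equals break-even investment: s·k^α = (n + g + δ)·k.
Dividing both sides by k: k^(1−α) = s / (n + g + δ).
k^0.67 = 0.45 / (0.033 + 0.015 + 0.035) = 0.45 / 0.083 = 5.4217
k* = 5.4217^(1/0.67) ≈ 12.4659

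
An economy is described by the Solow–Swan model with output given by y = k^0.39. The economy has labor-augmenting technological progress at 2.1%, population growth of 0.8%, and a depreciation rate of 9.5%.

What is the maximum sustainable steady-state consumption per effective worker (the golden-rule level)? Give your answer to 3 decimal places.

c_gold ≈ 1.269

At the golden rule, f'(k) = n + g + δ, so α·k^(α−1) = n + g + δ and k_gold = (α/(n + g + δ))^(1/(1−α)).
k_gold = (0.39/0.124)^(1/0.61) = 3.1452^1.6393 ≈ 6.5433
c_gold = f(k_gold) − (n + g + δ)·k_gold = 2.0805 − 0.124×6.5433 ≈ 1.2691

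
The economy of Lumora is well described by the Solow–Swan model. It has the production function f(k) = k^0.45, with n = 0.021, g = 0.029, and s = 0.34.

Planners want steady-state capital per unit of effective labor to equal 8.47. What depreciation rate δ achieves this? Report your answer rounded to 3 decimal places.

δ ≈ 0.055

At the steady state, Δk = 0, so s·k^α = (n + g + δ)·k.
So s / (n + g + δ) = (k*)^(1−α) = 8.47^0.55 = 3.2384.
Therefore n + g + δ = s / 3.2384 = 0.34 / 3.2384 = 0.1050, so δ = 0.1050 − 0.050 = 0.0550.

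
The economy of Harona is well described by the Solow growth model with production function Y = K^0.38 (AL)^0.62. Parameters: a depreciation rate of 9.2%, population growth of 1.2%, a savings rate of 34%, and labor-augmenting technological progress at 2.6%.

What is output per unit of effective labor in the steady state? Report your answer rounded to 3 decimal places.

In steady state, investment equals break-even investment: s·k^α = (n + g + δ)·k.
Rearranging, k^(1−α) = s / (n + g + δ).
k^0.62 = 0.34 / (0.012 + 0.026 + 0.092) = 0.34 / 0.130 = 2.6154
k* = 2.6154^(1/0.62) ≈ 4.7146
y* = (k*)^α = 4.7146^0.38 ≈ 1.8026

y* = 1.803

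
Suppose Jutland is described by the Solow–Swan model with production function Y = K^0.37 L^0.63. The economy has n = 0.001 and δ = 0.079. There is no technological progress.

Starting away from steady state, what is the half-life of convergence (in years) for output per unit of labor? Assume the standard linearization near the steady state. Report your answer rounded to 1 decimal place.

Near the steady state the convergence rate is λ = (1 − α)(n + δ).
λ = (1 − 0.37) × 0.080 = 0.63 × 0.080 = 0.0504
Half-life = ln 2 / λ = 0.6931 / 0.0504 ≈ 13.75 years

half-life ≈ 13.8 years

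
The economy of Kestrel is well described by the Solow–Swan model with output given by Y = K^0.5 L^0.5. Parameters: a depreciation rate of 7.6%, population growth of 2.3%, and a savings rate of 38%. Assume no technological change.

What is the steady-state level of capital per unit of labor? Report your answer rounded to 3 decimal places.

k* = 14.733

Steady state requires s·f(k) = (n + δ)·k, i.e. s·k^α = (n + δ)·k.
Dividing both sides by k: k^(1−α) = s / (n + δ).
k^0.5 = 0.38 / (0.023 + 0.076) = 0.38 / 0.099 = 3.8384
k* = 3.8384^(1/0.5) ≈ 14.7333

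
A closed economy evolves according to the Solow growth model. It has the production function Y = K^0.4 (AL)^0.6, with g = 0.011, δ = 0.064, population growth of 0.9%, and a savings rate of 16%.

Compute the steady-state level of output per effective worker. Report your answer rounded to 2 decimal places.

y* = 1.54

At the steady state, Δk = 0, so s·k^α = (n + g + δ)·k.
Rearranging, k^(1−α) = s / (n + g + δ).
k^0.6 = 0.16 / (0.009 + 0.011 + 0.064) = 0.16 / 0.084 = 1.9048
k* = 1.9048^(1/0.6) ≈ 2.9270
y* = (k*)^α = 2.9270^0.4 ≈ 1.5366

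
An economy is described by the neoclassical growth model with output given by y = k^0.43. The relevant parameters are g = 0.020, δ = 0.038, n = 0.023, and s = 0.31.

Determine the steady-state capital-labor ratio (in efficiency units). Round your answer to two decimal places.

In steady state, investment equals break-even investment: s·k^α = (n + g + δ)·k.
Rearranging, k^(1−α) = s / (n + g + δ).
k^0.57 = 0.31 / (0.023 + 0.020 + 0.038) = 0.31 / 0.081 = 3.8272
k* = 3.8272^(1/0.57) ≈ 10.5341

k* = 10.53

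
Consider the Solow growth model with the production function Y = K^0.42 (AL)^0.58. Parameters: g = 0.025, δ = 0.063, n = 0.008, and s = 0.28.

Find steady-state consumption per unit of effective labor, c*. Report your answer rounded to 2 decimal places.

Steady state requires s·f(k) = (n + g + δ)·k, i.e. s·k^α = (n + g + δ)·k.
Rearranging, k^(1−α) = s / (n + g + δ).
k^0.58 = 0.28 / (0.008 + 0.025 + 0.063) = 0.28 / 0.096 = 2.9167
k* = 2.9167^(1/0.58) ≈ 6.3320
y* = (k*)^α = 6.3320^0.42 ≈ 2.1709
c* = (1 − s)·y* = (1 − 0.28) × 2.1709 ≈ 1.5630

c* ≈ 1.56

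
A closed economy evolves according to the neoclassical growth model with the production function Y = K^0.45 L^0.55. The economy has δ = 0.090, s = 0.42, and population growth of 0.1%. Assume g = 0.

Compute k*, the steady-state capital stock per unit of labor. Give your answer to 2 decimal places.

k* = 16.13

At the steady state, Δk = 0, so s·k^α = (n + δ)·k.
Rearranging, k^(1−α) = s / (n + δ).
k^0.55 = 0.42 / (0.001 + 0.090) = 0.42 / 0.091 = 4.6154
k* = 4.6154^(1/0.55) ≈ 16.1307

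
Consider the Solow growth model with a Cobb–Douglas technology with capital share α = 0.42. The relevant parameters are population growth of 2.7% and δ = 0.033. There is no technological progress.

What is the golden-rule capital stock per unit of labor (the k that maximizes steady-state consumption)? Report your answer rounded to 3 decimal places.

k_gold ≈ 28.646

The golden rule sets f'(k) = n + δ, i.e. α·k^(α−1) = n + δ.
So k^(1−α) = α / (n + δ) = 0.42 / 0.060 = 7.0000.
k_gold = 7.0000^(1/0.58) ≈ 28.6461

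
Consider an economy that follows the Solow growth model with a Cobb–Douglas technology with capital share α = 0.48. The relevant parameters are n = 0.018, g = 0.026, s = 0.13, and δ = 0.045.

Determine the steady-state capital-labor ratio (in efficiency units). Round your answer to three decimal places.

Steady state requires s·f(k) = (n + g + δ)·k, i.e. s·k^α = (n + g + δ)·k.
Dividing both sides by k: k^(1−α) = s / (n + g + δ).
k^0.52 = 0.13 / (0.018 + 0.026 + 0.045) = 0.13 / 0.089 = 1.4607
k* = 1.4607^(1/0.52) ≈ 2.0724

k* = 2.072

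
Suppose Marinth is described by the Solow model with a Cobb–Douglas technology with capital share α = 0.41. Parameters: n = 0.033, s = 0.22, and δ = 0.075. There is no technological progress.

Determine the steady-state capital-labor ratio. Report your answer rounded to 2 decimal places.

k* = 3.34

In steady state, investment equals break-even investment: s·k^α = (n + δ)·k.
Dividing both sides by k: k^(1−α) = s / (n + δ).
k^0.59 = 0.22 / (0.033 + 0.075) = 0.22 / 0.108 = 2.0370
k* = 2.0370^(1/0.59) ≈ 3.3397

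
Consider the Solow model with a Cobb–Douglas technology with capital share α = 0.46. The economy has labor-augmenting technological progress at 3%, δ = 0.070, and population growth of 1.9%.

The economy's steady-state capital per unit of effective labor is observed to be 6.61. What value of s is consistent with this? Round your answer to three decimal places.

s ≈ 0.330

At the steady state, Δk = 0, so s·k^α = (n + g + δ)·k.
So s / (n + g + δ) = (k*)^(1−α) = 6.61^0.54 = 2.7727.
Therefore s = 2.7727 × (n + g + δ) = 2.7727 × 0.119 = 0.3300.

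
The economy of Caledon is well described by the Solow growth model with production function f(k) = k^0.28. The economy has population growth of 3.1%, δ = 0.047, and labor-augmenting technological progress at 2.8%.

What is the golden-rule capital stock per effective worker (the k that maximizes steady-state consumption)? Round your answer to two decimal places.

The golden rule sets f'(k) = n + g + δ, i.e. α·k^(α−1) = n + g + δ.
So k^(1−α) = α / (n + g + δ) = 0.28 / 0.106 = 2.6415.
k_gold = 2.6415^(1/0.72) ≈ 3.8539

k_gold ≈ 3.85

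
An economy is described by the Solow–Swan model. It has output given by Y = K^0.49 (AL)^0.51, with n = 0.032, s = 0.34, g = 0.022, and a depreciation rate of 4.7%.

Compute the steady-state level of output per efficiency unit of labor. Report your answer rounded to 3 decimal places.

Steady state requires s·f(k) = (n + g + δ)·k, i.e. s·k^α = (n + g + δ)·k.
Rearranging, k^(1−α) = s / (n + g + δ).
k^0.51 = 0.34 / (0.032 + 0.022 + 0.047) = 0.34 / 0.101 = 3.3663
k* = 3.3663^(1/0.51) ≈ 10.8052
y* = (k*)^α = 10.8052^0.49 ≈ 3.2098

y* ≈ 3.210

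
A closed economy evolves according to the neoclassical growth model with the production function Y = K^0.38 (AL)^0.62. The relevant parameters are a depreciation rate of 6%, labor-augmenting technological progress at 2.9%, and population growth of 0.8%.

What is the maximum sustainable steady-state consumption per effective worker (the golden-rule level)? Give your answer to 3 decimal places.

c_gold ≈ 1.432

At the golden rule, f'(k) = n + g + δ, so α·k^(α−1) = n + g + δ and k_gold = (α/(n + g + δ))^(1/(1−α)).
k_gold = (0.38/0.097)^(1/0.62) = 3.9175^1.6129 ≈ 9.0462
c_gold = f(k_gold) − (n + g + δ)·k_gold = 2.3092 − 0.097×9.0462 ≈ 1.4317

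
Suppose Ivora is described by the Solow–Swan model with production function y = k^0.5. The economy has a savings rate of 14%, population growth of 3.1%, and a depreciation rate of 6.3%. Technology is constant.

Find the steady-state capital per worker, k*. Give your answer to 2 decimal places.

At the steady state, Δk = 0, so s·k^α = (n + δ)·k.
Rearranging, k^(1−α) = s / (n + δ).
k^0.5 = 0.14 / (0.031 + 0.063) = 0.14 / 0.094 = 1.4894
k* = 1.4894^(1/0.5) ≈ 2.2183

k* = 2.22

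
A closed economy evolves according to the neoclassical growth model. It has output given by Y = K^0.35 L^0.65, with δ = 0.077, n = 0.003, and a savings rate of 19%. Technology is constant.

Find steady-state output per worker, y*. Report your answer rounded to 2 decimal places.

y* = 1.59

Steady state requires s·f(k) = (n + δ)·k, i.e. s·k^α = (n + δ)·k.
Dividing both sides by k: k^(1−α) = s / (n + δ).
k^0.65 = 0.19 / (0.003 + 0.077) = 0.19 / 0.080 = 2.3750
k* = 2.3750^(1/0.65) ≈ 3.7839
y* = (k*)^α = 3.7839^0.35 ≈ 1.5932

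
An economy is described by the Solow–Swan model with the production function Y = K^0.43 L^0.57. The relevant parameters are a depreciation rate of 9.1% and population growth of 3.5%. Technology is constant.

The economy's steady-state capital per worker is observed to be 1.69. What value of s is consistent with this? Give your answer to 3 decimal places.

s ≈ 0.170

Steady state requires s·f(k) = (n + δ)·k, i.e. s·k^α = (n + δ)·k.
So s / (n + δ) = (k*)^(1−α) = 1.69^0.57 = 1.3486.
Therefore s = 1.3486 × (n + δ) = 1.3486 × 0.126 = 0.1699.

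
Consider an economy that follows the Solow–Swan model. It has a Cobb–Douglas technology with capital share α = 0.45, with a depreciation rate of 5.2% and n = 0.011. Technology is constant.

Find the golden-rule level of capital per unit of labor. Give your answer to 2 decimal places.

k_gold ≈ 35.69

The golden rule sets f'(k) = n + δ, i.e. α·k^(α−1) = n + δ.
So k^(1−α) = α / (n + δ) = 0.45 / 0.063 = 7.1429.
k_gold = 7.1429^(1/0.55) ≈ 35.6861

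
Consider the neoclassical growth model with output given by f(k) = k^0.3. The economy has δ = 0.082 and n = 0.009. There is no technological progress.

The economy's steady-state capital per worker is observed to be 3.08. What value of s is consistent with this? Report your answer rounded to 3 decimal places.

s ≈ 0.200

At the steady state, Δk = 0, so s·k^α = (n + δ)·k.
So s / (n + δ) = (k*)^(1−α) = 3.08^0.7 = 2.1978.
Therefore s = 2.1978 × (n + δ) = 2.1978 × 0.091 = 0.2000.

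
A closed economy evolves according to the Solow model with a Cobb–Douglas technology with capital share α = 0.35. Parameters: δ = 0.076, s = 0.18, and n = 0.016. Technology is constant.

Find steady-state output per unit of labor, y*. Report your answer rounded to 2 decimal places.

In steady state, investment equals break-even investment: s·k^α = (n + δ)·k.
Dividing both sides by k: k^(1−α) = s / (n + δ).
k^0.65 = 0.18 / (0.016 + 0.076) = 0.18 / 0.092 = 1.9565
k* = 1.9565^(1/0.65) ≈ 2.8082
y* = (k*)^α = 2.8082^0.35 ≈ 1.4353

y* = 1.44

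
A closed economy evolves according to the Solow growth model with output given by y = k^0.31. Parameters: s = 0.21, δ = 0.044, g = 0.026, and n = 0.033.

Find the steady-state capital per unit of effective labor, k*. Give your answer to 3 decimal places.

In steady state, investment equals break-even investment: s·k^α = (n + g + δ)·k.
Dividing both sides by k: k^(1−α) = s / (n + g + δ).
k^0.69 = 0.21 / (0.033 + 0.026 + 0.044) = 0.21 / 0.103 = 2.0388
k* = 2.0388^(1/0.69) ≈ 2.8078

k* ≈ 2.808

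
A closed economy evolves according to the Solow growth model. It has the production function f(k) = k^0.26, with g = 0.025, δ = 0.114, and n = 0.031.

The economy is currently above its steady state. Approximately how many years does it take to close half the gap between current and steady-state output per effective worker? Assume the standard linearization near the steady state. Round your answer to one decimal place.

about 5.5 years

Near the steady state the convergence rate is λ = (1 − α)(n + g + δ).
λ = (1 − 0.26) × 0.170 = 0.74 × 0.170 = 0.1258
Half-life = ln 2 / λ = 0.6931 / 0.1258 ≈ 5.51 years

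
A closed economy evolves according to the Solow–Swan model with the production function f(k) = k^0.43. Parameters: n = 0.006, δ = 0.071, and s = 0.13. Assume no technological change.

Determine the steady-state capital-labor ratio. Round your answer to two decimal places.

k* ≈ 2.51

Steady state requires s·f(k) = (n + δ)·k, i.e. s·k^α = (n + δ)·k.
Dividing both sides by k: k^(1−α) = s / (n + δ).
k^0.57 = 0.13 / (0.006 + 0.071) = 0.13 / 0.077 = 1.6883
k* = 1.6883^(1/0.57) ≈ 2.5063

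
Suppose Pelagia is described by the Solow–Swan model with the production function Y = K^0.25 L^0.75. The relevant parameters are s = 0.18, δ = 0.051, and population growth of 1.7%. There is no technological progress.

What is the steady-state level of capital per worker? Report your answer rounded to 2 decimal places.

At the steady state, Δk = 0, so s·k^α = (n + δ)·k.
Dividing both sides by k: k^(1−α) = s / (n + δ).
k^0.75 = 0.18 / (0.017 + 0.051) = 0.18 / 0.068 = 2.6471
k* = 2.6471^(1/0.75) ≈ 3.6618

k* ≈ 3.66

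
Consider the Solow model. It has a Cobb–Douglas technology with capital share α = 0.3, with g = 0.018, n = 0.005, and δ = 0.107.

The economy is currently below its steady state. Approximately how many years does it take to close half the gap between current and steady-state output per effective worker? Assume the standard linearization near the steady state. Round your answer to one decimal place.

Near the steady state the convergence rate is λ = (1 − α)(n + g + δ).
λ = (1 − 0.3) × 0.130 = 0.7 × 0.130 = 0.0910
Half-life = ln 2 / λ = 0.6931 / 0.0910 ≈ 7.62 years

about 7.6 years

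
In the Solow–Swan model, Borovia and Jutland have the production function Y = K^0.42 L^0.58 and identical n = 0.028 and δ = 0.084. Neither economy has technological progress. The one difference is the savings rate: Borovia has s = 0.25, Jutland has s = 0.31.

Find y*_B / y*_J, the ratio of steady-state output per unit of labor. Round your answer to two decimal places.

Steady-state y* = [s/(n + δ)]^(α/(1−α)), so the ratio is [ (s_B/(n + δ)_B) / (s_J/(n + δ)_J) ]^0.7241.
s_B/(n + δ)_B = 0.25/0.112 = 2.2321; s_J/(n + δ)_J = 0.31/0.112 = 2.7679.
Ratio = (2.2321/2.7679)^0.7241 = 0.8064^0.7241 ≈ 0.8557

ratio ≈ 0.86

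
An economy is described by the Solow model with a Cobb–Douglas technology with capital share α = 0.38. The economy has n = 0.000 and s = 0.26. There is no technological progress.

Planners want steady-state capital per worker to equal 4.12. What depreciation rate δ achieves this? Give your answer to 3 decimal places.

δ ≈ 0.108

In steady state, investment equals break-even investment: s·k^α = (n + δ)·k.
So s / (n + δ) = (k*)^(1−α) = 4.12^0.62 = 2.4057.
Therefore n + δ = s / 2.4057 = 0.26 / 2.4057 = 0.1081, so δ = 0.1081 − 0.000 = 0.1081.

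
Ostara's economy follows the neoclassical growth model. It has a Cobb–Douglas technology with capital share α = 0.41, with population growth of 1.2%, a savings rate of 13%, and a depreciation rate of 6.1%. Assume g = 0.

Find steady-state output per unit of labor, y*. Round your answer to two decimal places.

y* = 1.49

At the steady state, Δk = 0, so s·k^α = (n + δ)·k.
Rearranging, k^(1−α) = s / (n + δ).
k^0.59 = 0.13 / (0.012 + 0.061) = 0.13 / 0.073 = 1.7808
k* = 1.7808^(1/0.59) ≈ 2.6593
y* = (k*)^α = 2.6593^0.41 ≈ 1.4933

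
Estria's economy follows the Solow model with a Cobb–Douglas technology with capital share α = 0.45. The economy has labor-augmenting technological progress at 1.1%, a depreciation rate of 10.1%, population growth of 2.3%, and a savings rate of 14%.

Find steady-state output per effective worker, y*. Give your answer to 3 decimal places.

y* = 1.030

At the steady state, Δk = 0, so s·k^α = (n + g + δ)·k.
Rearranging, k^(1−α) = s / (n + g + δ).
k^0.55 = 0.14 / (0.023 + 0.011 + 0.101) = 0.14 / 0.135 = 1.0370
k* = 1.0370^(1/0.55) ≈ 1.0683
y* = (k*)^α = 1.0683^0.45 ≈ 1.0302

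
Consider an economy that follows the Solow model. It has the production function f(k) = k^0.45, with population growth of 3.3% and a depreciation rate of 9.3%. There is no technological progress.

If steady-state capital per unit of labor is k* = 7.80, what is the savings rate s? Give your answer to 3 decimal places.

In steady state, investment equals break-even investment: s·k^α = (n + δ)·k.
So s / (n + δ) = (k*)^(1−α) = 7.80^0.55 = 3.0949.
Therefore s = 3.0949 × (n + δ) = 3.0949 × 0.126 = 0.3900.

s ≈ 0.390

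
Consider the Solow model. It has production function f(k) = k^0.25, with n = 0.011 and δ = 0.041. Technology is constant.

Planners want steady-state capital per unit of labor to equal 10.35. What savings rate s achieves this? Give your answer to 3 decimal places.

At the steady state, Δk = 0, so s·k^α = (n + δ)·k.
So s / (n + δ) = (k*)^(1−α) = 10.35^0.75 = 5.7704.
Therefore s = 5.7704 × (n + δ) = 5.7704 × 0.052 = 0.3001.

s ≈ 0.300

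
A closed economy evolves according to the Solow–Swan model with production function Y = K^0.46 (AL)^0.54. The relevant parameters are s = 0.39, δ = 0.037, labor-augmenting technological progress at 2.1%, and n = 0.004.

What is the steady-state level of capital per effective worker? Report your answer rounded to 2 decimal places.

k* ≈ 30.13

Steady state requires s·f(k) = (n + g + δ)·k, i.e. s·k^α = (n + g + δ)·k.
Rearranging, k^(1−α) = s / (n + g + δ).
k^0.54 = 0.39 / (0.004 + 0.021 + 0.037) = 0.39 / 0.062 = 6.2903
k* = 6.2903^(1/0.54) ≈ 30.1315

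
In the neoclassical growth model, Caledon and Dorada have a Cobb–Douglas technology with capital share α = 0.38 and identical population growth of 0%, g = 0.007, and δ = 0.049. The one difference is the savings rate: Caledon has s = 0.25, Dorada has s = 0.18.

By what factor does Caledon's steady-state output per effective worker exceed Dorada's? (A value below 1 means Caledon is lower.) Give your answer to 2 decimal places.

y*_C / y*_D ≈ 1.22

Steady-state y* = [s/(n + g + δ)]^(α/(1−α)), so the ratio is [ (s_C/(n + g + δ)_C) / (s_D/(n + g + δ)_D) ]^0.6129.
s_C/(n + g + δ)_C = 0.25/0.056 = 4.4643; s_D/(n + g + δ)_D = 0.18/0.056 = 3.2143.
Ratio = (4.4643/3.2143)^0.6129 = 1.3889^0.6129 ≈ 1.2230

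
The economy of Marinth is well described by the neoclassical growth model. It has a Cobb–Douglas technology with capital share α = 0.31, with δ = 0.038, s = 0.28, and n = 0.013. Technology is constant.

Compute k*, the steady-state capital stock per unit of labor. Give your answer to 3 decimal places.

k* = 11.800

At the steady state, Δk = 0, so s·k^α = (n + δ)·k.
Dividing both sides by k: k^(1−α) = s / (n + δ).
k^0.69 = 0.28 / (0.013 + 0.038) = 0.28 / 0.051 = 5.4902
k* = 5.4902^(1/0.69) ≈ 11.7996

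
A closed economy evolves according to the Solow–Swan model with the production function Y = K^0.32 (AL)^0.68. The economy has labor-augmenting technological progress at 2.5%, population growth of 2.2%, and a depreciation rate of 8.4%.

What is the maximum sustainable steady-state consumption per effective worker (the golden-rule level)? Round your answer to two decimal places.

At the golden rule, f'(k) = n + g + δ, so α·k^(α−1) = n + g + δ and k_gold = (α/(n + g + δ))^(1/(1−α)).
k_gold = (0.32/0.131)^(1/0.68) = 2.4427^1.4706 ≈ 3.7188
c_gold = f(k_gold) − (n + g + δ)·k_gold = 1.5224 − 0.131×3.7188 ≈ 1.0352

c_gold ≈ 1.04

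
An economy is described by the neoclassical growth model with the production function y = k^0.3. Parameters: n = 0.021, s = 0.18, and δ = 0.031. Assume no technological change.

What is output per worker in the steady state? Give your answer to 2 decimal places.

y* ≈ 1.70

In steady state, investment equals break-even investment: s·k^α = (n + δ)·k.
Rearranging, k^(1−α) = s / (n + δ).
k^0.7 = 0.18 / (0.021 + 0.031) = 0.18 / 0.052 = 3.4615
k* = 3.4615^(1/0.7) ≈ 5.8936
y* = (k*)^α = 5.8936^0.3 ≈ 1.7026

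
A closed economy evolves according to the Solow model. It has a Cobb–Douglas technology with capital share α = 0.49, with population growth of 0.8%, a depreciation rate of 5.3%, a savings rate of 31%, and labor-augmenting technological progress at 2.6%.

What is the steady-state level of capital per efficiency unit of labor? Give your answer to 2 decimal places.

At the steady state, Δk = 0, so s·k^α = (n + g + δ)·k.
Dividing both sides by k: k^(1−α) = s / (n + g + δ).
k^0.51 = 0.31 / (0.008 + 0.026 + 0.053) = 0.31 / 0.087 = 3.5632
k* = 3.5632^(1/0.51) ≈ 12.0792

k* ≈ 12.08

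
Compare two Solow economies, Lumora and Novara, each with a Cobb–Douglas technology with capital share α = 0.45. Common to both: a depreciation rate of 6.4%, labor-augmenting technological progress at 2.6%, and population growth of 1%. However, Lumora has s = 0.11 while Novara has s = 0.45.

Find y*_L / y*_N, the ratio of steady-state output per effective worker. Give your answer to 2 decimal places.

Steady-state y* = [s/(n + g + δ)]^(α/(1−α)), so the ratio is [ (s_L/(n + g + δ)_L) / (s_N/(n + g + δ)_N) ]^0.8182.
s_L/(n + g + δ)_L = 0.11/0.100 = 1.1000; s_N/(n + g + δ)_N = 0.45/0.100 = 4.5000.
Ratio = (1.1000/4.5000)^0.8182 = 0.2444^0.8182 ≈ 0.3158

y*_L / y*_N ≈ 0.32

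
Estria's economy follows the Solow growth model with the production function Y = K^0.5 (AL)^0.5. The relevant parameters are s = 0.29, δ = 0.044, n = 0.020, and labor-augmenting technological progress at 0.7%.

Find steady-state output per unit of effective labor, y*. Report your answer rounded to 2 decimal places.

In steady state, investment equals break-even investment: s·k^α = (n + g + δ)·k.
Rearranging, k^(1−α) = s / (n + g + δ).
k^0.5 = 0.29 / (0.020 + 0.007 + 0.044) = 0.29 / 0.071 = 4.0845
k* = 4.0845^(1/0.5) ≈ 16.6831
y* = (k*)^α = 16.6831^0.5 ≈ 4.0845

y* ≈ 4.08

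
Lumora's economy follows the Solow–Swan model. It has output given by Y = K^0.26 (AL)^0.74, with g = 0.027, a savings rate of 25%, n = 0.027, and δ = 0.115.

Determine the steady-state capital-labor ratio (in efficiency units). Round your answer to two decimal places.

k* = 1.70

In steady state, investment equals break-even investment: s·k^α = (n + g + δ)·k.
Dividing both sides by k: k^(1−α) = s / (n + g + δ).
k^0.74 = 0.25 / (0.027 + 0.027 + 0.115) = 0.25 / 0.169 = 1.4793
k* = 1.4793^(1/0.74) ≈ 1.6975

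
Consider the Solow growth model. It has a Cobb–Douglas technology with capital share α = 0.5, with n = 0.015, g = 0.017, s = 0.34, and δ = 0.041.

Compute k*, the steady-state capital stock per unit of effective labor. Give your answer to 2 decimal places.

k* ≈ 21.69

At the steady state, Δk = 0, so s·k^α = (n + g + δ)·k.
Rearranging, k^(1−α) = s / (n + g + δ).
k^0.5 = 0.34 / (0.015 + 0.017 + 0.041) = 0.34 / 0.073 = 4.6575
k* = 4.6575^(1/0.5) ≈ 21.6923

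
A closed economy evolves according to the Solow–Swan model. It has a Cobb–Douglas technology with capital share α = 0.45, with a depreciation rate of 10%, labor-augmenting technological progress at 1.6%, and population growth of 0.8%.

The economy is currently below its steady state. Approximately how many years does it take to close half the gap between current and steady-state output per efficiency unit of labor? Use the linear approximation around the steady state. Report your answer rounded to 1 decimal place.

t_½ ≈ 10.2 years

Near the steady state the convergence rate is λ = (1 − α)(n + g + δ).
λ = (1 − 0.45) × 0.124 = 0.55 × 0.124 = 0.0682
Half-life = ln 2 / λ = 0.6931 / 0.0682 ≈ 10.16 years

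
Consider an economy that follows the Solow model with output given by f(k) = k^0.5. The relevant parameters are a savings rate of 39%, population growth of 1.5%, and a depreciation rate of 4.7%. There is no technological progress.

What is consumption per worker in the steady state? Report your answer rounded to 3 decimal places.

At the steady state, Δk = 0, so s·k^α = (n + δ)·k.
Rearranging, k^(1−α) = s / (n + δ).
k^0.5 = 0.39 / (0.015 + 0.047) = 0.39 / 0.062 = 6.2903
k* = 6.2903^(1/0.5) ≈ 39.5679
y* = (k*)^α = 39.5679^0.5 ≈ 6.2903
c* = (1 − s)·y* = (1 − 0.39) × 6.2903 ≈ 3.8371

c* = 3.837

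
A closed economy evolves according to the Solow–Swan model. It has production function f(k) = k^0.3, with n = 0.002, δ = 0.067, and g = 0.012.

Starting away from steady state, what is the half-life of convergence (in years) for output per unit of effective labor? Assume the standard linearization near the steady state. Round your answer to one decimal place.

t_½ ≈ 12.2 years

Near the steady state the convergence rate is λ = (1 − α)(n + g + δ).
λ = (1 − 0.3) × 0.081 = 0.7 × 0.081 = 0.0567
Half-life = ln 2 / λ = 0.6931 / 0.0567 ≈ 12.22 years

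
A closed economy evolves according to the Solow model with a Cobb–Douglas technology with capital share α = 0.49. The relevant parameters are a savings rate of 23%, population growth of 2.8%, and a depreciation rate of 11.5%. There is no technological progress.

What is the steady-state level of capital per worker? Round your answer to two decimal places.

k* = 2.54

In steady state, investment equals break-even investment: s·k^α = (n + δ)·k.
Dividing both sides by k: k^(1−α) = s / (n + δ).
k^0.51 = 0.23 / (0.028 + 0.115) = 0.23 / 0.143 = 1.6084
k* = 1.6084^(1/0.51) ≈ 2.5392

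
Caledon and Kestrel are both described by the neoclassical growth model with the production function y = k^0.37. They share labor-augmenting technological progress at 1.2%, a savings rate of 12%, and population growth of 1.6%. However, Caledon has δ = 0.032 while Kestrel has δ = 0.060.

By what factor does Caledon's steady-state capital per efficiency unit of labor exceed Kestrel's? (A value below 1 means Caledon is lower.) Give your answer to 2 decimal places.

Steady-state k* = [s/(n + g + δ)]^(1/(1−α)), so the ratio is [ (s_C/(n + g + δ)_C) / (s_K/(n + g + δ)_K) ]^1.5873.
s_C/(n + g + δ)_C = 0.12/0.060 = 2.0000; s_K/(n + g + δ)_K = 0.12/0.088 = 1.3636.
Ratio = (2.0000/1.3636)^1.5873 = 1.4667^1.5873 ≈ 1.8367

ratio ≈ 1.84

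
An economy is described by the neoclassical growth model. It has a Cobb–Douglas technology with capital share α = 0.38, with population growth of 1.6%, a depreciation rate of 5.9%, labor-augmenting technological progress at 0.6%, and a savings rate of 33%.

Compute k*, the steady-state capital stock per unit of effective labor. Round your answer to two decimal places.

k* ≈ 9.64

In steady state, investment equals break-even investment: s·k^α = (n + g + δ)·k.
Rearranging, k^(1−α) = s / (n + g + δ).
k^0.62 = 0.33 / (0.016 + 0.006 + 0.059) = 0.33 / 0.081 = 4.0741
k* = 4.0741^(1/0.62) ≈ 9.6366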